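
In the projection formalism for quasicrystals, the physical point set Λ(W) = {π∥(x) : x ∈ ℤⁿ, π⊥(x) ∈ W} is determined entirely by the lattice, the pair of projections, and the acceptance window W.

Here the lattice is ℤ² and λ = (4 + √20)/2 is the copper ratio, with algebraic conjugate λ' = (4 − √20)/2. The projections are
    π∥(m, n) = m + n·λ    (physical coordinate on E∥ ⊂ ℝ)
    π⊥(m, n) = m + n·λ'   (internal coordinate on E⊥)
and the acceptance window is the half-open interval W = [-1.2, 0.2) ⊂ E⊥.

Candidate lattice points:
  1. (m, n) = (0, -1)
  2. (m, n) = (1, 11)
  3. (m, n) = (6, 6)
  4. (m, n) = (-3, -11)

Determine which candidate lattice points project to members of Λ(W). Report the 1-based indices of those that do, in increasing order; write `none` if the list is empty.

4

Compute λ' = (4−√20)/2 = -0.236068, so π⊥(m,n) = m -0.236068·n.
[1] lift (0,-1): star map gives 0.236068; window check -1.2 ≤ 0.236068 < 0.2 is false → out
[2] lift (1,11): star map gives -1.596748; window check -1.2 ≤ -1.596748 < 0.2 is false → out
[3] lift (6,6): star map gives 4.583592; window check -1.2 ≤ 4.583592 < 0.2 is false → out
[4] lift (-3,-11): star map gives -0.403252; window check -1.2 ≤ -0.403252 < 0.2 is true → IN Λ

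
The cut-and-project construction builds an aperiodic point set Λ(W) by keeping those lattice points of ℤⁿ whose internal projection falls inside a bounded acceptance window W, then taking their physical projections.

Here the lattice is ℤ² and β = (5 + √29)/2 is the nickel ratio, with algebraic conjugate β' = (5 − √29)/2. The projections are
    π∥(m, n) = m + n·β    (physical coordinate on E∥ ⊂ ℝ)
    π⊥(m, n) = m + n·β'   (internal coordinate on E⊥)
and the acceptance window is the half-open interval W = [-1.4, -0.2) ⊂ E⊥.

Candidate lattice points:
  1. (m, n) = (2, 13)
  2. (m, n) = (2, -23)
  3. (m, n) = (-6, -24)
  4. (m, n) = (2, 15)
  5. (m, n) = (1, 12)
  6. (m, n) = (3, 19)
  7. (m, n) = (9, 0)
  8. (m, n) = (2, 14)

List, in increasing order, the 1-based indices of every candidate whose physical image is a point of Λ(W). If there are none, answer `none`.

β' = (5−√29)/2 ≈ -0.192582.
#1 (2,13): internal coord 2 + (13)·β' = -0.503571; -0.503571 ∈ [-1.4, -0.2) → IN Λ
#2 (2,-23): internal coord 2 + (-23)·β' = +6.429395; +6.429395 ∉ [-1.4, -0.2) → out
#3 (-6,-24): internal coord -6 + (-24)·β' = -1.378022; -1.378022 ∈ [-1.4, -0.2) → IN Λ
#4 (2,15): internal coord 2 + (15)·β' = -0.888736; -0.888736 ∈ [-1.4, -0.2) → IN Λ
#5 (1,12): internal coord 1 + (12)·β' = -1.310989; -1.310989 ∈ [-1.4, -0.2) → IN Λ
#6 (3,19): internal coord 3 + (19)·β' = -0.659066; -0.659066 ∈ [-1.4, -0.2) → IN Λ
#7 (9,0): internal coord 9 + (0)·β' = +9.000000; +9.000000 ∉ [-1.4, -0.2) → out
#8 (2,14): internal coord 2 + (14)·β' = -0.696154; -0.696154 ∈ [-1.4, -0.2) → IN Λ

1, 3, 4, 5, 6, 8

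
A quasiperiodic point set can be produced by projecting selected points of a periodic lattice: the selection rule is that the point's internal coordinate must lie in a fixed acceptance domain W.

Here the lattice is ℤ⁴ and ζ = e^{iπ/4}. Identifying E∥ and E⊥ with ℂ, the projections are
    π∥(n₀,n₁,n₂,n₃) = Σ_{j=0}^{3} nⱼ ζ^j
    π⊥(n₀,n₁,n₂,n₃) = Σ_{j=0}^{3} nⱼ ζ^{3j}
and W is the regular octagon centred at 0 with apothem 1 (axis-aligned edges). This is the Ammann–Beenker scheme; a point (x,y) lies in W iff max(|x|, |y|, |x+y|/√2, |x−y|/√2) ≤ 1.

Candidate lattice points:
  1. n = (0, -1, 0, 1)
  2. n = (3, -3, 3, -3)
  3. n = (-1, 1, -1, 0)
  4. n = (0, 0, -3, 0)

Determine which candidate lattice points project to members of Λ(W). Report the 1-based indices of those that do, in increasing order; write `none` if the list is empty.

With ζ = e^{iπ/4} the internal vectors are ζ^0,ζ^3,ζ^6,ζ^9.
#1 (0, -1, 0, 1): internal (1.4142, 0.0000); octagon support 1.4142 vs apothem 1 → ∉ W
#2 (3, -3, 3, -3): internal (3.0000, -7.2426); octagon support 7.2426 vs apothem 1 → ∉ W
#3 (-1, 1, -1, 0): internal (-1.7071, 1.7071); octagon support 2.4142 vs apothem 1 → ∉ W
#4 (0, 0, -3, 0): internal (0.0000, 3.0000); octagon support 3.0000 vs apothem 1 → ∉ W

none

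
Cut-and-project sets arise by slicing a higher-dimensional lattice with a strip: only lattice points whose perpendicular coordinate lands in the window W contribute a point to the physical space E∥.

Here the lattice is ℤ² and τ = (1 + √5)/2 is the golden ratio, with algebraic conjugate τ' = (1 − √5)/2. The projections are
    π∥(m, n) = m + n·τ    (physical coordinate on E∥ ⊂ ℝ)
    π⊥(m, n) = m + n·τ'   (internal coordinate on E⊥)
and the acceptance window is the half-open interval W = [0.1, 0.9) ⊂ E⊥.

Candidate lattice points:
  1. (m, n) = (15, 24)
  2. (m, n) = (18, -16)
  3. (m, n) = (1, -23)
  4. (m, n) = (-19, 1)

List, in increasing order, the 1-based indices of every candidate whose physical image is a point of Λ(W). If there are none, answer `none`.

1

Numerically τ ≈ 1.618034 and τ' = −1/τ ≈ -0.618034.
[1] lift (15,24): star map gives 0.167184; window check 0.1 ≤ 0.167184 < 0.9 is true → IN Λ
[2] lift (18,-16): star map gives 27.888544; window check 0.1 ≤ 27.888544 < 0.9 is false → out
[3] lift (1,-23): star map gives 15.214782; window check 0.1 ≤ 15.214782 < 0.9 is false → out
[4] lift (-19,1): star map gives -19.618034; window check 0.1 ≤ -19.618034 < 0.9 is false → out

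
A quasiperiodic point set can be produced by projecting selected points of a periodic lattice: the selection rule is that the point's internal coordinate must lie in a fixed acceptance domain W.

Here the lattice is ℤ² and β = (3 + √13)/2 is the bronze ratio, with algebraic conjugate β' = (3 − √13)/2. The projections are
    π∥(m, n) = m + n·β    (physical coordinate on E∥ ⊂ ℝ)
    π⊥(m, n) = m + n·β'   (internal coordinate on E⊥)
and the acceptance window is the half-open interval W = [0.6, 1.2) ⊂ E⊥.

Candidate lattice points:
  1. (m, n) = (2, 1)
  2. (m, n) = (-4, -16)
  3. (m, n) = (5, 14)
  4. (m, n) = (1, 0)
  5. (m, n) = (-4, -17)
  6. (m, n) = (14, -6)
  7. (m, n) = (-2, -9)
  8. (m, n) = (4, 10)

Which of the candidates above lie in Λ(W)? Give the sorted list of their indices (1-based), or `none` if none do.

Numerically β ≈ 3.30278 and β' = −1/β ≈ -0.30278.
#1 (2,1): internal coord 2 + (1)·β' = +1.69722; +1.69722 ∉ [0.6, 1.2) → out
#2 (-4,-16): internal coord -4 + (-16)·β' = +0.84441; +0.84441 ∈ [0.6, 1.2) → IN Λ
#3 (5,14): internal coord 5 + (14)·β' = +0.76114; +0.76114 ∈ [0.6, 1.2) → IN Λ
#4 (1,0): internal coord 1 + (0)·β' = +1.00000; +1.00000 ∈ [0.6, 1.2) → IN Λ
#5 (-4,-17): internal coord -4 + (-17)·β' = +1.14719; +1.14719 ∈ [0.6, 1.2) → IN Λ
#6 (14,-6): internal coord 14 + (-6)·β' = +15.81665; +15.81665 ∉ [0.6, 1.2) → out
#7 (-2,-9): internal coord -2 + (-9)·β' = +0.72498; +0.72498 ∈ [0.6, 1.2) → IN Λ
#8 (4,10): internal coord 4 + (10)·β' = +0.97224; +0.97224 ∈ [0.6, 1.2) → IN Λ

2, 3, 4, 5, 7, 8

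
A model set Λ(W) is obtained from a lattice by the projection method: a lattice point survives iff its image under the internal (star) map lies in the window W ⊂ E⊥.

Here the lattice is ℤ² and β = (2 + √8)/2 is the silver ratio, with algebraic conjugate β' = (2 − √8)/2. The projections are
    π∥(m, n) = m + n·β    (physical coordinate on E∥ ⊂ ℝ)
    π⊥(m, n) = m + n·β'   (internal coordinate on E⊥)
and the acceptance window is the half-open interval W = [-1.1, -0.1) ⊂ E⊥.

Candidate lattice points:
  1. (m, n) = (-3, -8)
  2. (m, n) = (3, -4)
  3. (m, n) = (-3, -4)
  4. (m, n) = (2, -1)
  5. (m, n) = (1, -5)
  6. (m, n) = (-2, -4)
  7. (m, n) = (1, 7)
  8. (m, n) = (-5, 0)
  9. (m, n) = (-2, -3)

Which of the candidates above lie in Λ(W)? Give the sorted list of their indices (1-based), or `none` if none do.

β' = (2−√8)/2 ≈ -0.4142.
[1] lift (-3,-8): star map gives 0.3137; window check -1.1 ≤ 0.3137 < -0.1 is false → out
[2] lift (3,-4): star map gives 4.6569; window check -1.1 ≤ 4.6569 < -0.1 is false → out
[3] lift (-3,-4): star map gives -1.3431; window check -1.1 ≤ -1.3431 < -0.1 is false → out
[4] lift (2,-1): star map gives 2.4142; window check -1.1 ≤ 2.4142 < -0.1 is false → out
[5] lift (1,-5): star map gives 3.0711; window check -1.1 ≤ 3.0711 < -0.1 is false → out
[6] lift (-2,-4): star map gives -0.3431; window check -1.1 ≤ -0.3431 < -0.1 is true → IN Λ
[7] lift (1,7): star map gives -1.8995; window check -1.1 ≤ -1.8995 < -0.1 is false → out
[8] lift (-5,0): star map gives -5.0000; window check -1.1 ≤ -5.0000 < -0.1 is false → out
[9] lift (-2,-3): star map gives -0.7574; window check -1.1 ≤ -0.7574 < -0.1 is true → IN Λ

6, 9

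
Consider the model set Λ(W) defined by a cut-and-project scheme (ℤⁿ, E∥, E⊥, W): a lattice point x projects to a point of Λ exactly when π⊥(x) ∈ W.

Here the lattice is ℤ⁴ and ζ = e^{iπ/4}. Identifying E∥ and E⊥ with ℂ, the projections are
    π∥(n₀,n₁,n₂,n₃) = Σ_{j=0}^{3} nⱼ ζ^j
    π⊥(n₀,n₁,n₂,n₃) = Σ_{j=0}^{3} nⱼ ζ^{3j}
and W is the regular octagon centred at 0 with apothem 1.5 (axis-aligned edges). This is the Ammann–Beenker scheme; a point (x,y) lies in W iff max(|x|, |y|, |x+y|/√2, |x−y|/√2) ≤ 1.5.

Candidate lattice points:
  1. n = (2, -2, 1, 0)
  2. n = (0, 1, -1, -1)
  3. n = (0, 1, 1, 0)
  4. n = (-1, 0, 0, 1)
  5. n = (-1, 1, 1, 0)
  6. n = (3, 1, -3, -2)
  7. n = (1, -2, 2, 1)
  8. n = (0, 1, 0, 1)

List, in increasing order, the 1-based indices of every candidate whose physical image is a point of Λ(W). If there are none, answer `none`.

With ζ = e^{iπ/4} the internal vectors are ζ^0,ζ^3,ζ^6,ζ^9.
candidate 1: n = (2, -2, 1, 0) → π⊥ ≈ (+3.414214, -2.414214); max(|x|,|y|,|x±y|/√2) = 4.121320 > 1.5 ⇒ ∉ W
candidate 2: n = (0, 1, -1, -1) → π⊥ ≈ (-1.414214, +1.000000); max(|x|,|y|,|x±y|/√2) = 1.707107 > 1.5 ⇒ ∉ W
candidate 3: n = (0, 1, 1, 0) → π⊥ ≈ (-0.707107, -0.292893); max(|x|,|y|,|x±y|/√2) = 0.707107 ≤ 1.5 ⇒ ∈ W
candidate 4: n = (-1, 0, 0, 1) → π⊥ ≈ (-0.292893, +0.707107); max(|x|,|y|,|x±y|/√2) = 0.707107 ≤ 1.5 ⇒ ∈ W
candidate 5: n = (-1, 1, 1, 0) → π⊥ ≈ (-1.707107, -0.292893); max(|x|,|y|,|x±y|/√2) = 1.707107 > 1.5 ⇒ ∉ W
candidate 6: n = (3, 1, -3, -2) → π⊥ ≈ (+0.878680, +2.292893); max(|x|,|y|,|x±y|/√2) = 2.292893 > 1.5 ⇒ ∉ W
candidate 7: n = (1, -2, 2, 1) → π⊥ ≈ (+3.121320, -2.707107); max(|x|,|y|,|x±y|/√2) = 4.121320 > 1.5 ⇒ ∉ W
candidate 8: n = (0, 1, 0, 1) → π⊥ ≈ (+0.000000, +1.414214); max(|x|,|y|,|x±y|/√2) = 1.414214 ≤ 1.5 ⇒ ∈ W

3, 4, 8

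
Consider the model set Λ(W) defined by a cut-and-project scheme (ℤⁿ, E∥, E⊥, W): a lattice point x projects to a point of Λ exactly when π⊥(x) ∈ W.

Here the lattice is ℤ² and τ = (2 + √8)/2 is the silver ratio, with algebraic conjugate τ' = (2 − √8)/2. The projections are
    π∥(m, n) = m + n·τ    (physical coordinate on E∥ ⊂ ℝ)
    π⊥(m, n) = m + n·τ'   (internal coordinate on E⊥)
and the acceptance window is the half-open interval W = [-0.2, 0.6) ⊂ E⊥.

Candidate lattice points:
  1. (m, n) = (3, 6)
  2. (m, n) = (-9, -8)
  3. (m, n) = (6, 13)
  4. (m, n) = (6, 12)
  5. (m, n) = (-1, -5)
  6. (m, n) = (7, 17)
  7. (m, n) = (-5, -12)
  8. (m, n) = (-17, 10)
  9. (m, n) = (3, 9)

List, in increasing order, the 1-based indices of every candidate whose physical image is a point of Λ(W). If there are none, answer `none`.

1, 6, 7

Numerically τ ≈ 2.414214 and τ' = −1/τ ≈ -0.414214.
#1 (3,6): internal coord 3 + (6)·τ' = +0.514719; +0.514719 ∈ [-0.2, 0.6) → IN Λ
#2 (-9,-8): internal coord -9 + (-8)·τ' = -5.686292; -5.686292 ∉ [-0.2, 0.6) → out
#3 (6,13): internal coord 6 + (13)·τ' = +0.615224; +0.615224 ∉ [-0.2, 0.6) → out
#4 (6,12): internal coord 6 + (12)·τ' = +1.029437; +1.029437 ∉ [-0.2, 0.6) → out
#5 (-1,-5): internal coord -1 + (-5)·τ' = +1.071068; +1.071068 ∉ [-0.2, 0.6) → out
#6 (7,17): internal coord 7 + (17)·τ' = -0.041631; -0.041631 ∈ [-0.2, 0.6) → IN Λ
#7 (-5,-12): internal coord -5 + (-12)·τ' = -0.029437; -0.029437 ∈ [-0.2, 0.6) → IN Λ
#8 (-17,10): internal coord -17 + (10)·τ' = -21.142136; -21.142136 ∉ [-0.2, 0.6) → out
#9 (3,9): internal coord 3 + (9)·τ' = -0.727922; -0.727922 ∉ [-0.2, 0.6) → out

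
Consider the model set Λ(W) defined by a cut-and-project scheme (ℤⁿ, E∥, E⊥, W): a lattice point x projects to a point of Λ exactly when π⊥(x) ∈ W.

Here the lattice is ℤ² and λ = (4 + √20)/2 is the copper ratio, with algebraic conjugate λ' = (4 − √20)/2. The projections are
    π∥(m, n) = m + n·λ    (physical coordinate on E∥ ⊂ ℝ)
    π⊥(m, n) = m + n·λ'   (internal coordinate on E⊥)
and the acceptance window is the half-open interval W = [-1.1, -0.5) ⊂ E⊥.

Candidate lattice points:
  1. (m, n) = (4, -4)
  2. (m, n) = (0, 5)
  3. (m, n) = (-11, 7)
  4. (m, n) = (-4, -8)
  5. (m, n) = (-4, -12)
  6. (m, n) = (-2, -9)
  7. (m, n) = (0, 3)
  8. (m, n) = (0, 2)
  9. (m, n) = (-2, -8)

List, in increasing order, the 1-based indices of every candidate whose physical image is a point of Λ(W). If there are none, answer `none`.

λ' = (4−√20)/2 ≈ -0.2361.
candidate 1: (m,n)=(4,-4) → π∥ = 4-4·λ ≈ -12.9443, π⊥ = 4-4·λ' ≈ 4.9443 ∉ [-1.1, -0.5) ⇒ out
candidate 2: (m,n)=(0,5) → π∥ = 0+5·λ ≈ 21.1803, π⊥ = 0+5·λ' ≈ -1.1803 ∉ [-1.1, -0.5) ⇒ out
candidate 3: (m,n)=(-11,7) → π∥ = -11+7·λ ≈ 18.6525, π⊥ = -11+7·λ' ≈ -12.6525 ∉ [-1.1, -0.5) ⇒ out
candidate 4: (m,n)=(-4,-8) → π∥ = -4-8·λ ≈ -37.8885, π⊥ = -4-8·λ' ≈ -2.1115 ∉ [-1.1, -0.5) ⇒ out
candidate 5: (m,n)=(-4,-12) → π∥ = -4-12·λ ≈ -54.8328, π⊥ = -4-12·λ' ≈ -1.1672 ∉ [-1.1, -0.5) ⇒ out
candidate 6: (m,n)=(-2,-9) → π∥ = -2-9·λ ≈ -40.1246, π⊥ = -2-9·λ' ≈ 0.1246 ∉ [-1.1, -0.5) ⇒ out
candidate 7: (m,n)=(0,3) → π∥ = 0+3·λ ≈ 12.7082, π⊥ = 0+3·λ' ≈ -0.7082 ∈ [-1.1, -0.5) ⇒ IN Λ
candidate 8: (m,n)=(0,2) → π∥ = 0+2·λ ≈ 8.4721, π⊥ = 0+2·λ' ≈ -0.4721 ∉ [-1.1, -0.5) ⇒ out
candidate 9: (m,n)=(-2,-8) → π∥ = -2-8·λ ≈ -35.8885, π⊥ = -2-8·λ' ≈ -0.1115 ∉ [-1.1, -0.5) ⇒ out

7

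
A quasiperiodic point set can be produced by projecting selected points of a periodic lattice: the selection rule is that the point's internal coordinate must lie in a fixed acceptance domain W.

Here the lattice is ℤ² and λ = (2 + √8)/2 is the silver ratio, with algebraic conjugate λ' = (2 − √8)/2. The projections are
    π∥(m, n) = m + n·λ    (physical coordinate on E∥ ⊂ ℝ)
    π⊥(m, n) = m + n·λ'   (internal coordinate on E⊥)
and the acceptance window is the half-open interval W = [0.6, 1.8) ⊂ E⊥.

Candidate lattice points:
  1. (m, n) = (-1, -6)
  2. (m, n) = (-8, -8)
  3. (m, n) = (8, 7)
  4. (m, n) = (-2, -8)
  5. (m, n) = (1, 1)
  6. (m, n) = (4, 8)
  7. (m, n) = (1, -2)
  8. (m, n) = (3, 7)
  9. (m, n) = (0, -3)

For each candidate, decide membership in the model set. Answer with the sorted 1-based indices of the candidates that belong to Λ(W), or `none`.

Numerically λ ≈ 2.41421 and λ' = −1/λ ≈ -0.41421.
[1] lift (-1,-6): star map gives 1.48528; window check 0.6 ≤ 1.48528 < 1.8 is true → IN Λ
[2] lift (-8,-8): star map gives -4.68629; window check 0.6 ≤ -4.68629 < 1.8 is false → out
[3] lift (8,7): star map gives 5.10051; window check 0.6 ≤ 5.10051 < 1.8 is false → out
[4] lift (-2,-8): star map gives 1.31371; window check 0.6 ≤ 1.31371 < 1.8 is true → IN Λ
[5] lift (1,1): star map gives 0.58579; window check 0.6 ≤ 0.58579 < 1.8 is false → out
[6] lift (4,8): star map gives 0.68629; window check 0.6 ≤ 0.68629 < 1.8 is true → IN Λ
[7] lift (1,-2): star map gives 1.82843; window check 0.6 ≤ 1.82843 < 1.8 is false → out
[8] lift (3,7): star map gives 0.10051; window check 0.6 ≤ 0.10051 < 1.8 is false → out
[9] lift (0,-3): star map gives 1.24264; window check 0.6 ≤ 1.24264 < 1.8 is true → IN Λ

1, 4, 6, 9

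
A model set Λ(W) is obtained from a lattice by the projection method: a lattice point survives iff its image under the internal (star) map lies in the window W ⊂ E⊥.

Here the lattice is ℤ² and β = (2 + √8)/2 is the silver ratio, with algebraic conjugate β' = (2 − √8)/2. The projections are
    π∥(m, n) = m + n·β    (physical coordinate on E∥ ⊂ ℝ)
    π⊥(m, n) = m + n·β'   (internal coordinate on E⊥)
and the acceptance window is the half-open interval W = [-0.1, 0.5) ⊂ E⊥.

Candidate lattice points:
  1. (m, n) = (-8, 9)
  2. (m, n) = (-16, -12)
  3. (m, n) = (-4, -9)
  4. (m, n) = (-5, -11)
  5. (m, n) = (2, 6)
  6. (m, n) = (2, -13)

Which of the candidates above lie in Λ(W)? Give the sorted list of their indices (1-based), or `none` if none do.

none

β' = (2−√8)/2 ≈ -0.41421.
candidate 1: (m,n)=(-8,9) → π∥ = -8+9·β ≈ 13.72792, π⊥ = -8+9·β' ≈ -11.72792 ∉ [-0.1, 0.5) ⇒ out
candidate 2: (m,n)=(-16,-12) → π∥ = -16-12·β ≈ -44.97056, π⊥ = -16-12·β' ≈ -11.02944 ∉ [-0.1, 0.5) ⇒ out
candidate 3: (m,n)=(-4,-9) → π∥ = -4-9·β ≈ -25.72792, π⊥ = -4-9·β' ≈ -0.27208 ∉ [-0.1, 0.5) ⇒ out
candidate 4: (m,n)=(-5,-11) → π∥ = -5-11·β ≈ -31.55635, π⊥ = -5-11·β' ≈ -0.44365 ∉ [-0.1, 0.5) ⇒ out
candidate 5: (m,n)=(2,6) → π∥ = 2+6·β ≈ 16.48528, π⊥ = 2+6·β' ≈ -0.48528 ∉ [-0.1, 0.5) ⇒ out
candidate 6: (m,n)=(2,-13) → π∥ = 2-13·β ≈ -29.38478, π⊥ = 2-13·β' ≈ 7.38478 ∉ [-0.1, 0.5) ⇒ out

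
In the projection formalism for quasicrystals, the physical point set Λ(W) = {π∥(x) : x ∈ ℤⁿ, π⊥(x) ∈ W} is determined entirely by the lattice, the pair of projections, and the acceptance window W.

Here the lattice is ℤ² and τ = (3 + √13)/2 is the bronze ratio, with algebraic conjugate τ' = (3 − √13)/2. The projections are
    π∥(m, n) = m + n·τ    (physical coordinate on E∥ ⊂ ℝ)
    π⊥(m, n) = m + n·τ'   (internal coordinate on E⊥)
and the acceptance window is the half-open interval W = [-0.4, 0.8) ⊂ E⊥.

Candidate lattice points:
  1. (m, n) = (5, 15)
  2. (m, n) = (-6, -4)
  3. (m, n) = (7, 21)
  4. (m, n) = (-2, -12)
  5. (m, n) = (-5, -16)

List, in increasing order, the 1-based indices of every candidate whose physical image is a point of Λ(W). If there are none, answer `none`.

τ' = (3−√13)/2 ≈ -0.302776.
#1 (5,15): internal coord 5 + (15)·τ' = +0.458365; +0.458365 ∈ [-0.4, 0.8) → IN Λ
#2 (-6,-4): internal coord -6 + (-4)·τ' = -4.788897; -4.788897 ∉ [-0.4, 0.8) → out
#3 (7,21): internal coord 7 + (21)·τ' = +0.641712; +0.641712 ∈ [-0.4, 0.8) → IN Λ
#4 (-2,-12): internal coord -2 + (-12)·τ' = +1.633308; +1.633308 ∉ [-0.4, 0.8) → out
#5 (-5,-16): internal coord -5 + (-16)·τ' = -0.155590; -0.155590 ∈ [-0.4, 0.8) → IN Λ

1, 3, 5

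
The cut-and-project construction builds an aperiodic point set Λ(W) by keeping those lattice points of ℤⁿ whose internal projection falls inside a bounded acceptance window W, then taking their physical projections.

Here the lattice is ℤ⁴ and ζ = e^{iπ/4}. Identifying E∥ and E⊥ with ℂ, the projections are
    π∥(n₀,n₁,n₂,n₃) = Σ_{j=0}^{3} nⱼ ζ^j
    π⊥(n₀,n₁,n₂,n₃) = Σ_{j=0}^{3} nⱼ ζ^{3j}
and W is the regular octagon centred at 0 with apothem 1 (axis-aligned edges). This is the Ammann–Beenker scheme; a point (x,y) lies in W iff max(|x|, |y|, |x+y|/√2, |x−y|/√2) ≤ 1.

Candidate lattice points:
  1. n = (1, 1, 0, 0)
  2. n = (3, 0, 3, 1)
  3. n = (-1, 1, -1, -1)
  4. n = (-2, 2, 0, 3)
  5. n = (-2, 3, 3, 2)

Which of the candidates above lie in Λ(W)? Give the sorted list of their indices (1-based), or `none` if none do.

Internal map: ζ^{3j} for j=0..3 gives (1,0), (−√2/2,√2/2), (0,−1), (√2/2,√2/2).
#1 (1, 1, 0, 0): internal (0.292893, 0.707107); octagon support 0.707107 vs apothem 1 → ∈ W
#2 (3, 0, 3, 1): internal (3.707107, -2.292893); octagon support 4.242641 vs apothem 1 → ∉ W
#3 (-1, 1, -1, -1): internal (-2.414214, 1.000000); octagon support 2.414214 vs apothem 1 → ∉ W
#4 (-2, 2, 0, 3): internal (-1.292893, 3.535534); octagon support 3.535534 vs apothem 1 → ∉ W
#5 (-2, 3, 3, 2): internal (-2.707107, 0.535534); octagon support 2.707107 vs apothem 1 → ∉ W

1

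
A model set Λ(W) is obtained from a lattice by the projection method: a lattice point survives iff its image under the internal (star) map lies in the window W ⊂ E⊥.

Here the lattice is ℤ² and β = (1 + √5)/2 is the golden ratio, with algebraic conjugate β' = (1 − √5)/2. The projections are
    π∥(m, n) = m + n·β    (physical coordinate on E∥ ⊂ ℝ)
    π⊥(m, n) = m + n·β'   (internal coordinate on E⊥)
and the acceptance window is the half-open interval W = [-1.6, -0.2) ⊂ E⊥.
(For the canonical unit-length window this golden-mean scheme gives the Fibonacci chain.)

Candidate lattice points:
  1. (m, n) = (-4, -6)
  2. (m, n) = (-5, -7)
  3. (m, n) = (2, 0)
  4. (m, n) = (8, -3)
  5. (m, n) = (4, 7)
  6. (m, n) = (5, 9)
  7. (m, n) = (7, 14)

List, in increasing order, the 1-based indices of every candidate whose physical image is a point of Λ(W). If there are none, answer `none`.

Compute β' = (1−√5)/2 = -0.61803, so π⊥(m,n) = m -0.61803·n.
candidate 1: (m,n)=(-4,-6) → π∥ = -4-6·β ≈ -13.70820, π⊥ = -4-6·β' ≈ -0.29180 ∈ [-1.6, -0.2) ⇒ IN Λ
candidate 2: (m,n)=(-5,-7) → π∥ = -5-7·β ≈ -16.32624, π⊥ = -5-7·β' ≈ -0.67376 ∈ [-1.6, -0.2) ⇒ IN Λ
candidate 3: (m,n)=(2,0) → π∥ = 2+0·β ≈ 2.00000, π⊥ = 2+0·β' ≈ 2.00000 ∉ [-1.6, -0.2) ⇒ out
candidate 4: (m,n)=(8,-3) → π∥ = 8-3·β ≈ 3.14590, π⊥ = 8-3·β' ≈ 9.85410 ∉ [-1.6, -0.2) ⇒ out
candidate 5: (m,n)=(4,7) → π∥ = 4+7·β ≈ 15.32624, π⊥ = 4+7·β' ≈ -0.32624 ∈ [-1.6, -0.2) ⇒ IN Λ
candidate 6: (m,n)=(5,9) → π∥ = 5+9·β ≈ 19.56231, π⊥ = 5+9·β' ≈ -0.56231 ∈ [-1.6, -0.2) ⇒ IN Λ
candidate 7: (m,n)=(7,14) → π∥ = 7+14·β ≈ 29.65248, π⊥ = 7+14·β' ≈ -1.65248 ∉ [-1.6, -0.2) ⇒ out

1, 2, 5, 6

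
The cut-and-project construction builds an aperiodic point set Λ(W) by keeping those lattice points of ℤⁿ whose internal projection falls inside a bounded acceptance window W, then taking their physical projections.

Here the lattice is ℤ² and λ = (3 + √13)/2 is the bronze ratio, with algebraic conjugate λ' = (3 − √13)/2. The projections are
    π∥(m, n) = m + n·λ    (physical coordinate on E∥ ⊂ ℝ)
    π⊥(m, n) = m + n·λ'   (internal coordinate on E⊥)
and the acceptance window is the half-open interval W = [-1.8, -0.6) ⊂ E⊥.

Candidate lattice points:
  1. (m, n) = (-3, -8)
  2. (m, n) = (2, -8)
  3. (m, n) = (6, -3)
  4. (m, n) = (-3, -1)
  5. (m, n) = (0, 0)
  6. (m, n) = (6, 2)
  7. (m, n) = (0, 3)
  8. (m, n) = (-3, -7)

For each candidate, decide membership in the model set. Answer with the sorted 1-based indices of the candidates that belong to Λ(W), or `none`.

7, 8

λ' = (3−√13)/2 ≈ -0.30278.
#1 (-3,-8): internal coord -3 + (-8)·λ' = -0.57779; -0.57779 ∉ [-1.8, -0.6) → out
#2 (2,-8): internal coord 2 + (-8)·λ' = +4.42221; +4.42221 ∉ [-1.8, -0.6) → out
#3 (6,-3): internal coord 6 + (-3)·λ' = +6.90833; +6.90833 ∉ [-1.8, -0.6) → out
#4 (-3,-1): internal coord -3 + (-1)·λ' = -2.69722; -2.69722 ∉ [-1.8, -0.6) → out
#5 (0,0): internal coord 0 + (0)·λ' = +0.00000; +0.00000 ∉ [-1.8, -0.6) → out
#6 (6,2): internal coord 6 + (2)·λ' = +5.39445; +5.39445 ∉ [-1.8, -0.6) → out
#7 (0,3): internal coord 0 + (3)·λ' = -0.90833; -0.90833 ∈ [-1.8, -0.6) → IN Λ
#8 (-3,-7): internal coord -3 + (-7)·λ' = -0.88057; -0.88057 ∈ [-1.8, -0.6) → IN Λ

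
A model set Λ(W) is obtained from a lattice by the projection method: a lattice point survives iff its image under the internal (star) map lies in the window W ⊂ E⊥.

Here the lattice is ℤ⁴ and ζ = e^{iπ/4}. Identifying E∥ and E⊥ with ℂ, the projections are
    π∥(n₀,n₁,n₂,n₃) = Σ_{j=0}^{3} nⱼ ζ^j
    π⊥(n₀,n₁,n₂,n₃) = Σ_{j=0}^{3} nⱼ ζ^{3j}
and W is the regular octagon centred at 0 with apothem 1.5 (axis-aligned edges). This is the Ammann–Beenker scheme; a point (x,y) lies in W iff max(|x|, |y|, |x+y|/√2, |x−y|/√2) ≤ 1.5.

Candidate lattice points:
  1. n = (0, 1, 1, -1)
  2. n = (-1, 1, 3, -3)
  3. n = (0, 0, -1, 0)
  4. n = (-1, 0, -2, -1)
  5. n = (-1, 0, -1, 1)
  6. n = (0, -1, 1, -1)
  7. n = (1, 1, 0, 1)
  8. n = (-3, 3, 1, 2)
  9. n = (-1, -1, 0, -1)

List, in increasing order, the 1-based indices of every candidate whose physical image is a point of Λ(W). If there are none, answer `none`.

π⊥(n) = n₀ + n₁ζ³ + n₂ζ⁶ + n₃ζ⁹ where ζ = e^{iπ/4}.
candidate 1: n = (0, 1, 1, -1) → π⊥ ≈ (-1.414214, -1.000000); max(|x|,|y|,|x±y|/√2) = 1.707107 > 1.5 ⇒ ∉ W
candidate 2: n = (-1, 1, 3, -3) → π⊥ ≈ (-3.828427, -4.414214); max(|x|,|y|,|x±y|/√2) = 5.828427 > 1.5 ⇒ ∉ W
candidate 3: n = (0, 0, -1, 0) → π⊥ ≈ (+0.000000, +1.000000); max(|x|,|y|,|x±y|/√2) = 1.000000 ≤ 1.5 ⇒ ∈ W
candidate 4: n = (-1, 0, -2, -1) → π⊥ ≈ (-1.707107, +1.292893); max(|x|,|y|,|x±y|/√2) = 2.121320 > 1.5 ⇒ ∉ W
candidate 5: n = (-1, 0, -1, 1) → π⊥ ≈ (-0.292893, +1.707107); max(|x|,|y|,|x±y|/√2) = 1.707107 > 1.5 ⇒ ∉ W
candidate 6: n = (0, -1, 1, -1) → π⊥ ≈ (+0.000000, -2.414214); max(|x|,|y|,|x±y|/√2) = 2.414214 > 1.5 ⇒ ∉ W
candidate 7: n = (1, 1, 0, 1) → π⊥ ≈ (+1.000000, +1.414214); max(|x|,|y|,|x±y|/√2) = 1.707107 > 1.5 ⇒ ∉ W
candidate 8: n = (-3, 3, 1, 2) → π⊥ ≈ (-3.707107, +2.535534); max(|x|,|y|,|x±y|/√2) = 4.414214 > 1.5 ⇒ ∉ W
candidate 9: n = (-1, -1, 0, -1) → π⊥ ≈ (-1.000000, -1.414214); max(|x|,|y|,|x±y|/√2) = 1.707107 > 1.5 ⇒ ∉ W

3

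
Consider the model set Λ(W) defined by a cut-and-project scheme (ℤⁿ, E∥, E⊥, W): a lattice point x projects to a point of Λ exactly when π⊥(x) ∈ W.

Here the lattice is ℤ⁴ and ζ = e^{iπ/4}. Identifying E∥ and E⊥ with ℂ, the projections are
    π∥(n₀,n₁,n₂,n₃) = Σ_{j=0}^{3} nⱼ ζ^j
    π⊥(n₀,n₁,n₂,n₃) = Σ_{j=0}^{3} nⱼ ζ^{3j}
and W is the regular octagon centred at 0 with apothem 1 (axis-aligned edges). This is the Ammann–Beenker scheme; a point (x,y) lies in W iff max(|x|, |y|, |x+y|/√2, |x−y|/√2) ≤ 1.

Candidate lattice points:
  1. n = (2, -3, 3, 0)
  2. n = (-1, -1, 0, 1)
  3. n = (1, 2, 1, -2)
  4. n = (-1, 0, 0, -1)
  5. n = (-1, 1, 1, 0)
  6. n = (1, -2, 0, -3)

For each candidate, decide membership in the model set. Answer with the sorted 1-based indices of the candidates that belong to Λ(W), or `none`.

2

With ζ = e^{iπ/4} the internal vectors are ζ^0,ζ^3,ζ^6,ζ^9.
candidate 1: n = (2, -3, 3, 0) → π⊥ ≈ (+4.1213, -5.1213); max(|x|,|y|,|x±y|/√2) = 6.5355 > 1 ⇒ ∉ W
candidate 2: n = (-1, -1, 0, 1) → π⊥ ≈ (+0.4142, +0.0000); max(|x|,|y|,|x±y|/√2) = 0.4142 ≤ 1 ⇒ ∈ W
candidate 3: n = (1, 2, 1, -2) → π⊥ ≈ (-1.8284, -1.0000); max(|x|,|y|,|x±y|/√2) = 2.0000 > 1 ⇒ ∉ W
candidate 4: n = (-1, 0, 0, -1) → π⊥ ≈ (-1.7071, -0.7071); max(|x|,|y|,|x±y|/√2) = 1.7071 > 1 ⇒ ∉ W
candidate 5: n = (-1, 1, 1, 0) → π⊥ ≈ (-1.7071, -0.2929); max(|x|,|y|,|x±y|/√2) = 1.7071 > 1 ⇒ ∉ W
candidate 6: n = (1, -2, 0, -3) → π⊥ ≈ (+0.2929, -3.5355); max(|x|,|y|,|x±y|/√2) = 3.5355 > 1 ⇒ ∉ W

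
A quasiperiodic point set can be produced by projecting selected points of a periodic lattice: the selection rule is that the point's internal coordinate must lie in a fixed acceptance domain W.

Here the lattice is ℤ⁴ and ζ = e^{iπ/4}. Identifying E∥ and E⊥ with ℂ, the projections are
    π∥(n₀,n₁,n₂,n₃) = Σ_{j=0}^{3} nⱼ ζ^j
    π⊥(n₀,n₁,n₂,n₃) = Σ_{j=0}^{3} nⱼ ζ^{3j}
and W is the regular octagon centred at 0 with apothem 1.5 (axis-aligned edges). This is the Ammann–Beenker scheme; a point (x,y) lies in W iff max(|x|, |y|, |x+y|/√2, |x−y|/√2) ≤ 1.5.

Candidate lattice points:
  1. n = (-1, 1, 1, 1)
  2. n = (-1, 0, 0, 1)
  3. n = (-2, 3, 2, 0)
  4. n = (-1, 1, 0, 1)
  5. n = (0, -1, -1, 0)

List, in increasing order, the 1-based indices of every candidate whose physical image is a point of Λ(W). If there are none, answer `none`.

1, 2, 5

π⊥(n) = n₀ + n₁ζ³ + n₂ζ⁶ + n₃ζ⁹ where ζ = e^{iπ/4}.
#1 (-1, 1, 1, 1): internal (-1.0000, 0.4142); octagon support 1.0000 vs apothem 1.5 → ∈ W
#2 (-1, 0, 0, 1): internal (-0.2929, 0.7071); octagon support 0.7071 vs apothem 1.5 → ∈ W
#3 (-2, 3, 2, 0): internal (-4.1213, 0.1213); octagon support 4.1213 vs apothem 1.5 → ∉ W
#4 (-1, 1, 0, 1): internal (-1.0000, 1.4142); octagon support 1.7071 vs apothem 1.5 → ∉ W
#5 (0, -1, -1, 0): internal (0.7071, 0.2929); octagon support 0.7071 vs apothem 1.5 → ∈ W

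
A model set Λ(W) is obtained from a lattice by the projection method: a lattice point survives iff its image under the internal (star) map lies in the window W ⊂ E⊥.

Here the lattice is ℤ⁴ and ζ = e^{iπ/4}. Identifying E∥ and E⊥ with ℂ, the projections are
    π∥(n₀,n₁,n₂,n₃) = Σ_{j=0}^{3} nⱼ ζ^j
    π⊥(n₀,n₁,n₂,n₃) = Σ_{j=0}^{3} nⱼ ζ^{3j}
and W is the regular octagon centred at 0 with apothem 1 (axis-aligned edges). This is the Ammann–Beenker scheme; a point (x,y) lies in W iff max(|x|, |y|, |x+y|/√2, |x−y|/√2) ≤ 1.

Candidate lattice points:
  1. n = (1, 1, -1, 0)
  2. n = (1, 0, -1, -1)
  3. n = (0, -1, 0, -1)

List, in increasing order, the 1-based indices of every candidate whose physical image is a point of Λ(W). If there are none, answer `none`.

π⊥(n) = n₀ + n₁ζ³ + n₂ζ⁶ + n₃ζ⁹ where ζ = e^{iπ/4}.
#1 (1, 1, -1, 0): internal (0.29289, 1.70711); octagon support 1.70711 vs apothem 1 → ∉ W
#2 (1, 0, -1, -1): internal (0.29289, 0.29289); octagon support 0.41421 vs apothem 1 → ∈ W
#3 (0, -1, 0, -1): internal (0.00000, -1.41421); octagon support 1.41421 vs apothem 1 → ∉ W

2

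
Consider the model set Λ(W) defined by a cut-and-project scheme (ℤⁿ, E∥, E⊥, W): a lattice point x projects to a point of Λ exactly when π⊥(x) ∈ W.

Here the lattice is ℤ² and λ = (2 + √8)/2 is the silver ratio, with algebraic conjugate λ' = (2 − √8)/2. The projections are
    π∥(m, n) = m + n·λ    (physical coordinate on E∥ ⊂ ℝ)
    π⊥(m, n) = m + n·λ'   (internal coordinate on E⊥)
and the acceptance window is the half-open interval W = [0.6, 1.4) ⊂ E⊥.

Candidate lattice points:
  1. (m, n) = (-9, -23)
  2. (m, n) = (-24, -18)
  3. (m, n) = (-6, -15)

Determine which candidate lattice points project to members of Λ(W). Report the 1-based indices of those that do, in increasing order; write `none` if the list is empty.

λ' = (2−√8)/2 ≈ -0.414214.
#1 (-9,-23): internal coord -9 + (-23)·λ' = +0.526912; +0.526912 ∉ [0.6, 1.4) → out
#2 (-24,-18): internal coord -24 + (-18)·λ' = -16.544156; -16.544156 ∉ [0.6, 1.4) → out
#3 (-6,-15): internal coord -6 + (-15)·λ' = +0.213203; +0.213203 ∉ [0.6, 1.4) → out

none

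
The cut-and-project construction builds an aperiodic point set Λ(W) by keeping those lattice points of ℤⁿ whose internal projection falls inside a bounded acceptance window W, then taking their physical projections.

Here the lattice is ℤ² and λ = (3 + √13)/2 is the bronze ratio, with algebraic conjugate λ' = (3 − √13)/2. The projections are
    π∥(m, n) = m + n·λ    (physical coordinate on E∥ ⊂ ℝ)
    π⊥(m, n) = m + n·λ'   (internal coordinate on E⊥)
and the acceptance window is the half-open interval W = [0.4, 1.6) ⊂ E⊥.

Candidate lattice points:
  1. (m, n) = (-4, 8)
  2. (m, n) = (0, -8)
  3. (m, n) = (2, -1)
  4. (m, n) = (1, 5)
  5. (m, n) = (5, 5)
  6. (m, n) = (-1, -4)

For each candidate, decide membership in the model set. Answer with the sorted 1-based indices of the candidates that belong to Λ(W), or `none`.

none

Numerically λ ≈ 3.3028 and λ' = −1/λ ≈ -0.3028.
[1] lift (-4,8): star map gives -6.4222; window check 0.4 ≤ -6.4222 < 1.6 is false → out
[2] lift (0,-8): star map gives 2.4222; window check 0.4 ≤ 2.4222 < 1.6 is false → out
[3] lift (2,-1): star map gives 2.3028; window check 0.4 ≤ 2.3028 < 1.6 is false → out
[4] lift (1,5): star map gives -0.5139; window check 0.4 ≤ -0.5139 < 1.6 is false → out
[5] lift (5,5): star map gives 3.4861; window check 0.4 ≤ 3.4861 < 1.6 is false → out
[6] lift (-1,-4): star map gives 0.2111; window check 0.4 ≤ 0.2111 < 1.6 is false → out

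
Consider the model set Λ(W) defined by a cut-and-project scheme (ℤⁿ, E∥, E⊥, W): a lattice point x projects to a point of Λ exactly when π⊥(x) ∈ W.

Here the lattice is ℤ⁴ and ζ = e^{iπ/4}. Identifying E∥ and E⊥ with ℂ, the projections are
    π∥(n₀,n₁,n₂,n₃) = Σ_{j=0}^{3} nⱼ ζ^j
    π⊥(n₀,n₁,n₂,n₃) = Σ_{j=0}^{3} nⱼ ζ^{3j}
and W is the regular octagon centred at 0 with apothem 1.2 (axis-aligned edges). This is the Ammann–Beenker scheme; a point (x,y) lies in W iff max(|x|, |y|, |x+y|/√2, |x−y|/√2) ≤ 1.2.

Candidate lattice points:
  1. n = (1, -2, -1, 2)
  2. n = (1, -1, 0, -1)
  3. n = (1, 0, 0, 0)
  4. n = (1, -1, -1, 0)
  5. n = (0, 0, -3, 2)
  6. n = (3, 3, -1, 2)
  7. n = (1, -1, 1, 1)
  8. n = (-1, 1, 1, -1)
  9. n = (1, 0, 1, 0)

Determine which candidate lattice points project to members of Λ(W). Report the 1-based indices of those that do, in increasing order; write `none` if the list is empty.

Internal map: ζ^{3j} for j=0..3 gives (1,0), (−√2/2,√2/2), (0,−1), (√2/2,√2/2).
#1 (1, -2, -1, 2): internal (3.828427, 1.000000); octagon support 3.828427 vs apothem 1.2 → ∉ W
#2 (1, -1, 0, -1): internal (1.000000, -1.414214); octagon support 1.707107 vs apothem 1.2 → ∉ W
#3 (1, 0, 0, 0): internal (1.000000, 0.000000); octagon support 1.000000 vs apothem 1.2 → ∈ W
#4 (1, -1, -1, 0): internal (1.707107, 0.292893); octagon support 1.707107 vs apothem 1.2 → ∉ W
#5 (0, 0, -3, 2): internal (1.414214, 4.414214); octagon support 4.414214 vs apothem 1.2 → ∉ W
#6 (3, 3, -1, 2): internal (2.292893, 4.535534); octagon support 4.828427 vs apothem 1.2 → ∉ W
#7 (1, -1, 1, 1): internal (2.414214, -1.000000); octagon support 2.414214 vs apothem 1.2 → ∉ W
#8 (-1, 1, 1, -1): internal (-2.414214, -1.000000); octagon support 2.414214 vs apothem 1.2 → ∉ W
#9 (1, 0, 1, 0): internal (1.000000, -1.000000); octagon support 1.414214 vs apothem 1.2 → ∉ W

3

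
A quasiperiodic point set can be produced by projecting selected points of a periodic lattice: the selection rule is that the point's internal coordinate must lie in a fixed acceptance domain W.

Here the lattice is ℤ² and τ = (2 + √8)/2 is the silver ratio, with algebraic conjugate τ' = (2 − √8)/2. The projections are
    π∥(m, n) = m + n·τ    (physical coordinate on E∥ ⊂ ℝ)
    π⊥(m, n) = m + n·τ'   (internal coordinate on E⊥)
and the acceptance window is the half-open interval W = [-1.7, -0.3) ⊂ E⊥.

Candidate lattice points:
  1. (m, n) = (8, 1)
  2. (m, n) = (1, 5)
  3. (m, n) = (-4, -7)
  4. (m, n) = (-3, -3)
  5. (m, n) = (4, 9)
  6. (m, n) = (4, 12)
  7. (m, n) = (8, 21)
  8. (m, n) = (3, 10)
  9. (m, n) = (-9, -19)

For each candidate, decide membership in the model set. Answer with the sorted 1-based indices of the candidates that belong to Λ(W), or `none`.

Numerically τ ≈ 2.414214 and τ' = −1/τ ≈ -0.414214.
candidate 1: (m,n)=(8,1) → π∥ = 8+1·τ ≈ 10.414214, π⊥ = 8+1·τ' ≈ 7.585786 ∉ [-1.7, -0.3) ⇒ out
candidate 2: (m,n)=(1,5) → π∥ = 1+5·τ ≈ 13.071068, π⊥ = 1+5·τ' ≈ -1.071068 ∈ [-1.7, -0.3) ⇒ IN Λ
candidate 3: (m,n)=(-4,-7) → π∥ = -4-7·τ ≈ -20.899495, π⊥ = -4-7·τ' ≈ -1.100505 ∈ [-1.7, -0.3) ⇒ IN Λ
candidate 4: (m,n)=(-3,-3) → π∥ = -3-3·τ ≈ -10.242641, π⊥ = -3-3·τ' ≈ -1.757359 ∉ [-1.7, -0.3) ⇒ out
candidate 5: (m,n)=(4,9) → π∥ = 4+9·τ ≈ 25.727922, π⊥ = 4+9·τ' ≈ 0.272078 ∉ [-1.7, -0.3) ⇒ out
candidate 6: (m,n)=(4,12) → π∥ = 4+12·τ ≈ 32.970563, π⊥ = 4+12·τ' ≈ -0.970563 ∈ [-1.7, -0.3) ⇒ IN Λ
candidate 7: (m,n)=(8,21) → π∥ = 8+21·τ ≈ 58.698485, π⊥ = 8+21·τ' ≈ -0.698485 ∈ [-1.7, -0.3) ⇒ IN Λ
candidate 8: (m,n)=(3,10) → π∥ = 3+10·τ ≈ 27.142136, π⊥ = 3+10·τ' ≈ -1.142136 ∈ [-1.7, -0.3) ⇒ IN Λ
candidate 9: (m,n)=(-9,-19) → π∥ = -9-19·τ ≈ -54.870058, π⊥ = -9-19·τ' ≈ -1.129942 ∈ [-1.7, -0.3) ⇒ IN Λ

2, 3, 6, 7, 8, 9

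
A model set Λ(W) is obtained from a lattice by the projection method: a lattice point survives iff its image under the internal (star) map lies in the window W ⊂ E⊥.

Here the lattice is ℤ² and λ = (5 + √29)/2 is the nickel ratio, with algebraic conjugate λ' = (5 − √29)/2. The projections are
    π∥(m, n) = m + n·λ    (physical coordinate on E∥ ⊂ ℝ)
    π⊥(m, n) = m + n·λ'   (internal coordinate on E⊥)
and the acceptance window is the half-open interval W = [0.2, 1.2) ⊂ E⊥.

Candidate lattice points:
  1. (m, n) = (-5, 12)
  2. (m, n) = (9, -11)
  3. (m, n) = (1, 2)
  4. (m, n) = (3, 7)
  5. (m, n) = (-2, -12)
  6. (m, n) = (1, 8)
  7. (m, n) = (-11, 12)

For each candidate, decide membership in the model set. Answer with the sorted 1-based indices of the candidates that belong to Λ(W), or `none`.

Numerically λ ≈ 5.192582 and λ' = −1/λ ≈ -0.192582.
[1] lift (-5,12): star map gives -7.310989; window check 0.2 ≤ -7.310989 < 1.2 is false → out
[2] lift (9,-11): star map gives 11.118406; window check 0.2 ≤ 11.118406 < 1.2 is false → out
[3] lift (1,2): star map gives 0.614835; window check 0.2 ≤ 0.614835 < 1.2 is true → IN Λ
[4] lift (3,7): star map gives 1.651923; window check 0.2 ≤ 1.651923 < 1.2 is false → out
[5] lift (-2,-12): star map gives 0.310989; window check 0.2 ≤ 0.310989 < 1.2 is true → IN Λ
[6] lift (1,8): star map gives -0.540659; window check 0.2 ≤ -0.540659 < 1.2 is false → out
[7] lift (-11,12): star map gives -13.310989; window check 0.2 ≤ -13.310989 < 1.2 is false → out

3, 5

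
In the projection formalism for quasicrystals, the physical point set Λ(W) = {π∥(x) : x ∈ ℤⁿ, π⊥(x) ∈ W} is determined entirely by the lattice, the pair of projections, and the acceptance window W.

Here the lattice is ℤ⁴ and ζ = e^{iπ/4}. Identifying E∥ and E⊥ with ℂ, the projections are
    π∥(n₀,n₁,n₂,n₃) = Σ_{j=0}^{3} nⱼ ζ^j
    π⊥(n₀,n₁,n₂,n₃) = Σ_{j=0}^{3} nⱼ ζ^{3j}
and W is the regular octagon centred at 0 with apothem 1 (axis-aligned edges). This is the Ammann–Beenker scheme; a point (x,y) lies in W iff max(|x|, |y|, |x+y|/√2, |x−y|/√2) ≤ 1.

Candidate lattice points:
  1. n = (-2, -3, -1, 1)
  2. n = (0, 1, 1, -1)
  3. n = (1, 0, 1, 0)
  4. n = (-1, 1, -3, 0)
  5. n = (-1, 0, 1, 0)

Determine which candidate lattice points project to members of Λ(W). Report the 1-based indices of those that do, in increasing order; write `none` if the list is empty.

1

π⊥(n) = n₀ + n₁ζ³ + n₂ζ⁶ + n₃ζ⁹ where ζ = e^{iπ/4}.
candidate 1: n = (-2, -3, -1, 1) → π⊥ ≈ (+0.82843, -0.41421); max(|x|,|y|,|x±y|/√2) = 0.87868 ≤ 1 ⇒ ∈ W
candidate 2: n = (0, 1, 1, -1) → π⊥ ≈ (-1.41421, -1.00000); max(|x|,|y|,|x±y|/√2) = 1.70711 > 1 ⇒ ∉ W
candidate 3: n = (1, 0, 1, 0) → π⊥ ≈ (+1.00000, -1.00000); max(|x|,|y|,|x±y|/√2) = 1.41421 > 1 ⇒ ∉ W
candidate 4: n = (-1, 1, -3, 0) → π⊥ ≈ (-1.70711, +3.70711); max(|x|,|y|,|x±y|/√2) = 3.82843 > 1 ⇒ ∉ W
candidate 5: n = (-1, 0, 1, 0) → π⊥ ≈ (-1.00000, -1.00000); max(|x|,|y|,|x±y|/√2) = 1.41421 > 1 ⇒ ∉ W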